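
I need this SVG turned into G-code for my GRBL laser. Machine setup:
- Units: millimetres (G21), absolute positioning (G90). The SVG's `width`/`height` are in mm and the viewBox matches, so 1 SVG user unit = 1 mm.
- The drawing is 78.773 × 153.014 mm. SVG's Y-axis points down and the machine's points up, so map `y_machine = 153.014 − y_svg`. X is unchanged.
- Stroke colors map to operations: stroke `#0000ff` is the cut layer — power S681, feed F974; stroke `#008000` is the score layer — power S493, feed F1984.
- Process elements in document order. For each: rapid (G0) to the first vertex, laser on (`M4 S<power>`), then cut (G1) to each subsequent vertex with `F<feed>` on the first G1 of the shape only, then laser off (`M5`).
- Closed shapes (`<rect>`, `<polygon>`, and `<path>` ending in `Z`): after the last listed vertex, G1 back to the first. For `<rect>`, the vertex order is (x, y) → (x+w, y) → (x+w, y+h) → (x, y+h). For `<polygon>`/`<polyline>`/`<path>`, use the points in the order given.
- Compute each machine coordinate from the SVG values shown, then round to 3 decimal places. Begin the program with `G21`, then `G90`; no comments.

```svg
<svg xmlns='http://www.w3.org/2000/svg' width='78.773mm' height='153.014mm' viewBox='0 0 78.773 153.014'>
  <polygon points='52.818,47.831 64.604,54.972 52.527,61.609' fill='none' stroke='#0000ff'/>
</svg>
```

G21
G90
G0 X52.818 Y105.183
M4 S681
G1 X64.604 Y98.042 F974
G1 X52.527 Y91.405
G1 X52.818 Y105.183
M5

1 u = 1 mm; y_m = 153.014 − y.

[1] `<polygon>` regular polygon, #0000ff→cut S681 F974: (52.818,105.183) → (64.604,98.042) → (52.527,91.405) → (52.818,105.183) (closed)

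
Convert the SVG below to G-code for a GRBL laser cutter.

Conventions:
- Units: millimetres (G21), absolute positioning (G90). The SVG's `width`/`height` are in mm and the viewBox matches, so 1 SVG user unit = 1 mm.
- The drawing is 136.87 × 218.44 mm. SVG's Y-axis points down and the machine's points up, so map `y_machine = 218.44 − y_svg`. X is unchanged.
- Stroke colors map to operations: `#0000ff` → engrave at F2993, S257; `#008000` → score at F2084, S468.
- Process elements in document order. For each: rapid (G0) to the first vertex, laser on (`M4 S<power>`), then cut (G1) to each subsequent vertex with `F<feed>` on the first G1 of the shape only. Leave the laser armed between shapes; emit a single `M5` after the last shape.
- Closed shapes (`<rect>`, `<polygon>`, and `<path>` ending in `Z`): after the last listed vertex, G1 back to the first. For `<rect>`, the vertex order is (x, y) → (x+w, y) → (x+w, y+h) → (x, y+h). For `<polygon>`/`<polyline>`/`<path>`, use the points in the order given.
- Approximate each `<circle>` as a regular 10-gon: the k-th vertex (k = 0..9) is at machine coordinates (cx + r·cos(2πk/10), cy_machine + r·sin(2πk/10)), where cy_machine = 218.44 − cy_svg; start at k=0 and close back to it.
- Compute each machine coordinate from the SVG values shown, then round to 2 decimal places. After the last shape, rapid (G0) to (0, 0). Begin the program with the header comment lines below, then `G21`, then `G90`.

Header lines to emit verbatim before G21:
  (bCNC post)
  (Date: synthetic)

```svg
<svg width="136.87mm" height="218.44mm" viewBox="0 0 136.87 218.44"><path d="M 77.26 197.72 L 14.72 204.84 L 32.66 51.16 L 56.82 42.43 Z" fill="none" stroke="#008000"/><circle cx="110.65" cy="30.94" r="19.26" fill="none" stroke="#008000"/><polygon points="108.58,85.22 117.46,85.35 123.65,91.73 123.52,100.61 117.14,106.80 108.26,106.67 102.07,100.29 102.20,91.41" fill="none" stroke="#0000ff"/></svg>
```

Since the viewBox matches the mm dimensions, user units are millimetres directly. The only transform is the Y-flip y_m = 218.44 − y_svg.

Shape 1 is a closed polygon drawn with `<path>`. Its stroke #008000 means score at S468, F2084. After flipping Y the toolpath is (77.26,20.72) → (14.72,13.60) → (32.66,167.28) → (56.82,176.01) → (77.26,20.72), returning to the start.

Shape 2 is a circle drawn with `<circle>`. Its stroke #008000 means score at S468, F2084. After flipping Y the toolpath is (129.91,187.50) → (126.23,198.82) → (116.60,205.82) → (104.70,205.82) → (95.07,198.82) → (91.39,187.50) → (95.07,176.18) → (104.70,169.18) → (116.60,169.18) → (126.23,176.18) → (129.91,187.50), returning to the start.

Shape 3 is a regular polygon drawn with `<polygon>`. Its stroke #0000ff means engrave at S257, F2993. After flipping Y the toolpath is (108.58,133.22) → (117.46,133.09) → (123.65,126.71) → (123.52,117.83) → (117.14,111.64) → (108.26,111.77) → (102.07,118.15) → (102.20,127.03) → (108.58,133.22), returning to the start.

(bCNC post)
(Date: synthetic)
G21
G90
G0 X77.26 Y20.72
M4 S468
G1 X14.72 Y13.60 F2084
G1 X32.66 Y167.28
G1 X56.82 Y176.01
G1 X77.26 Y20.72
G0 X129.91 Y187.50
M4 S468
G1 X126.23 Y198.82 F2084
G1 X116.60 Y205.82
G1 X104.70 Y205.82
G1 X95.07 Y198.82
G1 X91.39 Y187.50
G1 X95.07 Y176.18
G1 X104.70 Y169.18
G1 X116.60 Y169.18
G1 X126.23 Y176.18
G1 X129.91 Y187.50
G0 X108.58 Y133.22
M4 S257
G1 X117.46 Y133.09 F2993
G1 X123.65 Y126.71
G1 X123.52 Y117.83
G1 X117.14 Y111.64
G1 X108.26 Y111.77
G1 X102.07 Y118.15
G1 X102.20 Y127.03
G1 X108.58 Y133.22
M5
G0 X0.00 Y0.00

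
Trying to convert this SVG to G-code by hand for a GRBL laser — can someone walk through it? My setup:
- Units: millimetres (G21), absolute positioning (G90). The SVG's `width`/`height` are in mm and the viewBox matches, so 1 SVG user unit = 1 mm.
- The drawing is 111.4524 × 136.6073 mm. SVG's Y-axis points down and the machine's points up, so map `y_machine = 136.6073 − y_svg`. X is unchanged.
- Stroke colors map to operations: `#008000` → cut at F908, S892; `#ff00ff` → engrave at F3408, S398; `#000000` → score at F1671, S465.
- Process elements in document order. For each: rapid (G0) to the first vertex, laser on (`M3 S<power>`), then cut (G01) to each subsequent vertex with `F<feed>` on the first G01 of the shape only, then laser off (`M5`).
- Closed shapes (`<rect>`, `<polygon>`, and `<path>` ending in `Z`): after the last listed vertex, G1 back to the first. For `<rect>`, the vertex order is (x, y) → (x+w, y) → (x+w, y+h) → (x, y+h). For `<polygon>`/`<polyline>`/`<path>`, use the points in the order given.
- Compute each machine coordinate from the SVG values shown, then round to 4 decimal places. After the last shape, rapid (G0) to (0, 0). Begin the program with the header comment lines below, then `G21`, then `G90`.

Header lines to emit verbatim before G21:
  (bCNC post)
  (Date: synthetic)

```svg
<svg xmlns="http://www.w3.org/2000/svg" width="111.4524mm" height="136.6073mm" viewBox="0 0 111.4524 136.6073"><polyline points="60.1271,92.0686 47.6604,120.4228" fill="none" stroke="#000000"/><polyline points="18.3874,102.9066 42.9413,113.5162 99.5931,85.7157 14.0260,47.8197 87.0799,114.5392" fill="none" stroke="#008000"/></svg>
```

1 u = 1 mm; y_m = 136.6073 − y.

[1] `<polyline>` line segment, #000000→score S465 F1671: (60.1271,44.5387) → (47.6604,16.1845)

[2] `<polyline>` open polyline, #008000→cut S892 F908: (18.3874,33.7007) → (42.9413,23.0911) → (99.5931,50.8916) → (14.0260,88.7876) → (87.0799,22.0681)

(bCNC post)
(Date: synthetic)
G21
G90
G0 X60.1271 Y44.5387
M3 S465
G01 X47.6604 Y16.1845 F1671
M5
G0 X18.3874 Y33.7007
M3 S892
G01 X42.9413 Y23.0911 F908
G01 X99.5931 Y50.8916
G01 X14.0260 Y88.7876
G01 X87.0799 Y22.0681
M5
G0 X0.0000 Y0.0000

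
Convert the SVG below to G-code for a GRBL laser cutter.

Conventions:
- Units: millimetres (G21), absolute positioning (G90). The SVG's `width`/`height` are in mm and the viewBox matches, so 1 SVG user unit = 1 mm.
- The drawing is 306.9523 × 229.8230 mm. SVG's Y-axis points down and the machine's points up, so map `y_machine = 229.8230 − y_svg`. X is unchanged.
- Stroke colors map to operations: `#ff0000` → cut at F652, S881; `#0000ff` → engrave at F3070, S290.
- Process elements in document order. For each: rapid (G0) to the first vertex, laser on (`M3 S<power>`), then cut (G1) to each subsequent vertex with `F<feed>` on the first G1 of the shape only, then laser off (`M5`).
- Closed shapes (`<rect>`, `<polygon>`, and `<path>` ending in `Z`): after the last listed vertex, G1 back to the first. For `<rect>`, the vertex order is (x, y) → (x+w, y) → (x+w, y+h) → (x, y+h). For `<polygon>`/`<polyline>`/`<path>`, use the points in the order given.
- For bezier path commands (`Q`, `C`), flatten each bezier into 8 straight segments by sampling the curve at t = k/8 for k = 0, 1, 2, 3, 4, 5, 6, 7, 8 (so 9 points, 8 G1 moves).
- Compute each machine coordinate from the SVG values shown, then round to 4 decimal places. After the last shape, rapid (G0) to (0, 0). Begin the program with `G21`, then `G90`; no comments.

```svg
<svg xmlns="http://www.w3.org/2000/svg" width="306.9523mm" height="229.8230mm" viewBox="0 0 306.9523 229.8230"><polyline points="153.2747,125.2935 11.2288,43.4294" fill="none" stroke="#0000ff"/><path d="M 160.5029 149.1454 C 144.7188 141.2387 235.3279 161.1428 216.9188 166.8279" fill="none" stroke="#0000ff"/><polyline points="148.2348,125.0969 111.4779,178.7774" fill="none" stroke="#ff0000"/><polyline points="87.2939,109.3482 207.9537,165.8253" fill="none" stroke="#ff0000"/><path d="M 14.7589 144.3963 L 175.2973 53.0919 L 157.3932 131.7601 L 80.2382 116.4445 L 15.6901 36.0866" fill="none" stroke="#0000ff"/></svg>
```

G21
G90
G0 X153.2747 Y104.5295
M3 S290
G1 X11.2288 Y186.3936 F3070
M5
G0 X160.5029 Y80.6776
M3 S290
G1 X159.1503 Y82.4211 F3070
G1 X165.2477 Y82.0498
G1 X176.2708 Y80.0564
G1 X189.6952 Y76.9333
G1 X202.9966 Y73.1731
G1 X213.6505 Y69.2683
G1 X219.1327 Y65.7114
G1 X216.9188 Y62.9951
M5
G0 X148.2348 Y104.7261
M3 S881
G1 X111.4779 Y51.0456 F652
M5
G0 X87.2939 Y120.4748
M3 S881
G1 X207.9537 Y63.9977 F652
M5
G0 X14.7589 Y85.4267
M3 S290
G1 X175.2973 Y176.7311 F3070
G1 X157.3932 Y98.0629
G1 X80.2382 Y113.3785
G1 X15.6901 Y193.7364
M5
G0 X0.0000 Y0.0000

viewBox `0 0 306.9523 229.8230` with mm width/height → 1 unit = 1 mm. Flip: y_m = 229.8230 − y_svg.

**Shape 1** — `<polyline>` line segment, stroke `#0000ff` → engrave (S290, F3070). Machine vertices: (153.2747,104.5295) → (11.2288,186.3936). Open path.

**Shape 2** — `<path>` cubic bezier, stroke `#0000ff` → engrave (S290, F3070). Control points (SVG): P0=(160.5029,149.1454), P1=(144.7188,141.2387), P2=(235.3279,161.1428), P3=(216.9188,166.8279); sampled at t=k/8. Machine vertices: (160.5029,80.6776) → (159.1503,82.4211) → (165.2477,82.0498) → (176.2708,80.0564) → (189.6952,76.9333) → (202.9966,73.1731) → (213.6505,69.2683) → (219.1327,65.7114) → (216.9188,62.9951). Open path.

**Shape 3** — `<polyline>` line segment, stroke `#ff0000` → cut (S881, F652). Machine vertices: (148.2348,104.7261) → (111.4779,51.0456). Open path.

**Shape 4** — `<polyline>` line segment, stroke `#ff0000` → cut (S881, F652). Machine vertices: (87.2939,120.4748) → (207.9537,63.9977). Open path.

**Shape 5** — `<path>` open polyline, stroke `#0000ff` → engrave (S290, F3070). Machine vertices: (14.7589,85.4267) → (175.2973,176.7311) → (157.3932,98.0629) → (80.2382,113.3785) → (15.6901,193.7364). Open path.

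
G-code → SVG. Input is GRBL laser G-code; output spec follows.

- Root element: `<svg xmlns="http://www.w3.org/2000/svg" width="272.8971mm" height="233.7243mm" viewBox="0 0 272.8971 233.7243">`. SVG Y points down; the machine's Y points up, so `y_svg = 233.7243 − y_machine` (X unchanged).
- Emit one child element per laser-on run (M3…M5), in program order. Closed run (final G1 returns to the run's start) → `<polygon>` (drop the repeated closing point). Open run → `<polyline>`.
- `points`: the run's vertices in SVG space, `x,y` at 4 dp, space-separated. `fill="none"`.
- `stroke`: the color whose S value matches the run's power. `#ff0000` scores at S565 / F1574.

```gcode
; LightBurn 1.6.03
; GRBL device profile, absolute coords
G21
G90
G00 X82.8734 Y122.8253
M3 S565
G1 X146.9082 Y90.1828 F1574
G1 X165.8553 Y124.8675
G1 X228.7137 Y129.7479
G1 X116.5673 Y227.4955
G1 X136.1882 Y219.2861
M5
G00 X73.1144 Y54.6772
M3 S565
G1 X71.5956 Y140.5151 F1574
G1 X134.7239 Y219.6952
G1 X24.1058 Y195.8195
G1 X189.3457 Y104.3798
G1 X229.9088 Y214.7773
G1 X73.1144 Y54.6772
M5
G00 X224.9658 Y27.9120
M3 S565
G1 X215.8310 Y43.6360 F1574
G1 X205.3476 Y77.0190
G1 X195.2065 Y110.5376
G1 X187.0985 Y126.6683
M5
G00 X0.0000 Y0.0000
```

<svg xmlns="http://www.w3.org/2000/svg" width="272.8971mm" height="233.7243mm" viewBox="0 0 272.8971 233.7243">
  <polyline points="82.8734,110.8990 146.9082,143.5415 165.8553,108.8568 228.7137,103.9764 116.5673,6.2288 136.1882,14.4382" fill="none" stroke="#ff0000"/>
  <polygon points="73.1144,179.0471 71.5956,93.2092 134.7239,14.0291 24.1058,37.9048 189.3457,129.3445 229.9088,18.9470" fill="none" stroke="#ff0000"/>
  <polyline points="224.9658,205.8123 215.8310,190.0883 205.3476,156.7053 195.2065,123.1867 187.0985,107.0560" fill="none" stroke="#ff0000"/>
</svg>

Each laser-on run becomes one SVG element. Flip Y back into SVG space with y_svg = 233.7243 − y_machine. Every run uses S565, so all elements get stroke `#ff0000` (score).

Run 1: The run is open, so emit a `<polyline>` with points (Y-flipped): 82.8734,110.8990 146.9082,143.5415 165.8553,108.8568 228.7137,103.9764 116.5673,6.2288 136.1882,14.4382.

Run 2: The run returns to its start, so emit a `<polygon>` with points (Y-flipped): 73.1144,179.0471 71.5956,93.2092 134.7239,14.0291 24.1058,37.9048 189.3457,129.3445 229.9088,18.9470.

Run 3: The run is open, so emit a `<polyline>` with points (Y-flipped): 224.9658,205.8123 215.8310,190.0883 205.3476,156.7053 195.2065,123.1867 187.0985,107.0560.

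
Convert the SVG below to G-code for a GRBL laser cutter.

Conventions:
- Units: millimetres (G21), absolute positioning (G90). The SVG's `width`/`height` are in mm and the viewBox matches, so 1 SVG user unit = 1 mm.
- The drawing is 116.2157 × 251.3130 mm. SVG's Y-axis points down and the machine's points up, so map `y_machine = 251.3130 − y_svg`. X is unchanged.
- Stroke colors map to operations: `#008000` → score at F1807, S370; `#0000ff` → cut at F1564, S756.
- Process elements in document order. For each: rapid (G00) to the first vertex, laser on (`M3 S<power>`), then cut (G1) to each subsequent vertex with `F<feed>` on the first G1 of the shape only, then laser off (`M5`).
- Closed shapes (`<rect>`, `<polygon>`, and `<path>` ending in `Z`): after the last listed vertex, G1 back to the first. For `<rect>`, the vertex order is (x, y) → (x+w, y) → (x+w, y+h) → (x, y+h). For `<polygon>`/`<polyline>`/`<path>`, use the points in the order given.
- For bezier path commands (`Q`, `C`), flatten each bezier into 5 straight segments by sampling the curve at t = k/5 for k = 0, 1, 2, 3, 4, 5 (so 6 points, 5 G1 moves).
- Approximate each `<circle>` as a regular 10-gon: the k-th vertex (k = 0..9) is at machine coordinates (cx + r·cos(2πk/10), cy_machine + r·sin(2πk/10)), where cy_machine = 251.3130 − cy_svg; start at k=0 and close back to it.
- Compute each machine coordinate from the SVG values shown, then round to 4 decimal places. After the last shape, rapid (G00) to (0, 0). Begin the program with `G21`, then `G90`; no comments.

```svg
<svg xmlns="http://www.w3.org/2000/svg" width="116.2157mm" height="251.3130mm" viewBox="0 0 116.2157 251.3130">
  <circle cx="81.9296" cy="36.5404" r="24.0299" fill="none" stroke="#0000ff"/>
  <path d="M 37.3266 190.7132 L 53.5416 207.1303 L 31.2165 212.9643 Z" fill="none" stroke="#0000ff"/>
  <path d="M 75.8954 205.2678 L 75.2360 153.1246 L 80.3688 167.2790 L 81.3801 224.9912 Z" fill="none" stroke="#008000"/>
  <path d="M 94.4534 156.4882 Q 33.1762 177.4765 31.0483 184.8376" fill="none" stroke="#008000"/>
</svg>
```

Since the viewBox matches the mm dimensions, user units are millimetres directly. The only transform is the Y-flip y_m = 251.3130 − y_svg.

Shape 1 is a circle drawn with `<circle>`. Its stroke #0000ff means cut at S756, F1564. After flipping Y the toolpath is (105.9595,214.7726) → (101.3702,228.8970) → (89.3552,237.6264) → (74.5040,237.6264) → (62.4890,228.8970) → (57.8997,214.7726) → (62.4890,200.6482) → (74.5040,191.9188) → (89.3552,191.9188) → (101.3702,200.6482) → (105.9595,214.7726), returning to the start.

Shape 2 is a regular polygon drawn with `<path>`. Its stroke #0000ff means cut at S756, F1564. After flipping Y the toolpath is (37.3266,60.5998) → (53.5416,44.1827) → (31.2165,38.3487) → (37.3266,60.5998), returning to the start.

Shape 3 is a closed polygon drawn with `<path>`. Its stroke #008000 means score at S370, F1807. After flipping Y the toolpath is (75.8954,46.0452) → (75.2360,98.1884) → (80.3688,84.0340) → (81.3801,26.3218) → (75.8954,46.0452), returning to the start.

Shape 4 is a quadratic bezier drawn with `<path>`. Its stroke #008000 means score at S370, F1807. After flipping Y the toolpath is (94.4534,94.8248) → (72.3085,86.9746) → (54.8955,80.2145) → (42.2145,74.5446) → (34.2654,69.9649) → (31.0483,66.4754).

G21
G90
G00 X105.9595 Y214.7726
M3 S756
G1 X101.3702 Y228.8970 F1564
G1 X89.3552 Y237.6264
G1 X74.5040 Y237.6264
G1 X62.4890 Y228.8970
G1 X57.8997 Y214.7726
G1 X62.4890 Y200.6482
G1 X74.5040 Y191.9188
G1 X89.3552 Y191.9188
G1 X101.3702 Y200.6482
G1 X105.9595 Y214.7726
M5
G00 X37.3266 Y60.5998
M3 S756
G1 X53.5416 Y44.1827 F1564
G1 X31.2165 Y38.3487
G1 X37.3266 Y60.5998
M5
G00 X75.8954 Y46.0452
M3 S370
G1 X75.2360 Y98.1884 F1807
G1 X80.3688 Y84.0340
G1 X81.3801 Y26.3218
G1 X75.8954 Y46.0452
M5
G00 X94.4534 Y94.8248
M3 S370
G1 X72.3085 Y86.9746 F1807
G1 X54.8955 Y80.2145
G1 X42.2145 Y74.5446
G1 X34.2654 Y69.9649
G1 X31.0483 Y66.4754
M5
G00 X0.0000 Y0.0000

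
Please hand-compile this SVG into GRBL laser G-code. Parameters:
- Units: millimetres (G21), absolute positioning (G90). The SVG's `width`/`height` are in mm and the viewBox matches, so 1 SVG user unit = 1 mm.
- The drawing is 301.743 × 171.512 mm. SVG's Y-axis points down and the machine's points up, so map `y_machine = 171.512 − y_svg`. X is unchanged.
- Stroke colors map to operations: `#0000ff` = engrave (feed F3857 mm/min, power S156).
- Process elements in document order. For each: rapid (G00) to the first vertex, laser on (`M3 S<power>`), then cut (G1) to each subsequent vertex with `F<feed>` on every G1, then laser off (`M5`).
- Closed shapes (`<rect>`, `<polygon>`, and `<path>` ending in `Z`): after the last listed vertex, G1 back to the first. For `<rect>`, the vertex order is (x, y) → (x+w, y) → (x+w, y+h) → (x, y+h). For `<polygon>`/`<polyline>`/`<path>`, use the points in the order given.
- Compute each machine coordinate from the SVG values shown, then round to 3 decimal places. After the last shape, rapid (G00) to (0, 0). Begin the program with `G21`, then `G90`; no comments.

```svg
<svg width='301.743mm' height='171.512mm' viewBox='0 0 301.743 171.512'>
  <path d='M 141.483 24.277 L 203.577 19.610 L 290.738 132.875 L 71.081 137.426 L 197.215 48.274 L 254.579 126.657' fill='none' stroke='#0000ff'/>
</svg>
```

G21
G90
G00 X141.483 Y147.235
M3 S156
G1 X203.577 Y151.902 F3857
G1 X290.738 Y38.637 F3857
G1 X71.081 Y34.086 F3857
G1 X197.215 Y123.238 F3857
G1 X254.579 Y44.855 F3857
M5
G00 X0.000 Y0.000

Since the viewBox matches the mm dimensions, user units are millimetres directly. The only transform is the Y-flip y_m = 171.512 − y_svg.

Shape 1 is a open polyline drawn with `<path>`. Its stroke #0000ff means engrave at S156, F3857. After flipping Y the toolpath is (141.483,147.235) → (203.577,151.902) → (290.738,38.637) → (71.081,34.086) → (197.215,123.238) → (254.579,44.855).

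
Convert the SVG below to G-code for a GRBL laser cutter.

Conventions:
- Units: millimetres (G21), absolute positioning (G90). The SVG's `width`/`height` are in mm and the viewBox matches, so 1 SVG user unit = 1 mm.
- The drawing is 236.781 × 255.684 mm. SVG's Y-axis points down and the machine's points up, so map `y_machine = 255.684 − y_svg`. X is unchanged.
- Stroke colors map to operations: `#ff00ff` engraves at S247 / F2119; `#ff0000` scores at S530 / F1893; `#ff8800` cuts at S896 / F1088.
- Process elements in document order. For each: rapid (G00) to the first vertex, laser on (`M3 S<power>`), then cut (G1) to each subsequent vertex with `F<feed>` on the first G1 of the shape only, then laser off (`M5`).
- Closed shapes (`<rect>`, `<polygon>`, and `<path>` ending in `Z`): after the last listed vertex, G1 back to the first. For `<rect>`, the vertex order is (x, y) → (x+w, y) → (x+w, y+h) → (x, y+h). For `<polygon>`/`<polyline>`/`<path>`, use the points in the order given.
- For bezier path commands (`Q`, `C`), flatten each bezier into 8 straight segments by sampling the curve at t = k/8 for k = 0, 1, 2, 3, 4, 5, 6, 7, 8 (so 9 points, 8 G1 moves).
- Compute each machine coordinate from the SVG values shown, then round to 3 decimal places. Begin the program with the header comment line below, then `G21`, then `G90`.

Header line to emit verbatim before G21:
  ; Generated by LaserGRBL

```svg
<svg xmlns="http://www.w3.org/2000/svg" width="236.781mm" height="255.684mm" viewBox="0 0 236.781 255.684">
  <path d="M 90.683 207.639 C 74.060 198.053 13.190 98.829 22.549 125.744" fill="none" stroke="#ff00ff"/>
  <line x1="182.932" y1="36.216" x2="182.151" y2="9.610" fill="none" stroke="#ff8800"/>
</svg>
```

Since the viewBox matches the mm dimensions, user units are millimetres directly. The only transform is the Y-flip y_m = 255.684 − y_svg.

Shape 1 is a cubic bezier drawn with `<path>`. Its stroke #ff00ff means engrave at S247, F2119. After flipping Y the toolpath is (90.683,48.045) → (82.599,55.420) → (71.708,68.670) → (59.352,85.266) → (46.873,102.680) → (35.611,118.383) → (26.909,129.847) → (22.108,134.542) → (22.549,129.940).

Shape 2 is a line segment drawn with `<line>`. Its stroke #ff8800 means cut at S896, F1088. After flipping Y the toolpath is (182.932,219.468) → (182.151,246.074).

; Generated by LaserGRBL
G21
G90
G00 X90.683 Y48.045
M3 S247
G1 X82.599 Y55.420 F2119
G1 X71.708 Y68.670
G1 X59.352 Y85.266
G1 X46.873 Y102.680
G1 X35.611 Y118.383
G1 X26.909 Y129.847
G1 X22.108 Y134.542
G1 X22.549 Y129.940
M5
G00 X182.932 Y219.468
M3 S896
G1 X182.151 Y246.074 F1088
M5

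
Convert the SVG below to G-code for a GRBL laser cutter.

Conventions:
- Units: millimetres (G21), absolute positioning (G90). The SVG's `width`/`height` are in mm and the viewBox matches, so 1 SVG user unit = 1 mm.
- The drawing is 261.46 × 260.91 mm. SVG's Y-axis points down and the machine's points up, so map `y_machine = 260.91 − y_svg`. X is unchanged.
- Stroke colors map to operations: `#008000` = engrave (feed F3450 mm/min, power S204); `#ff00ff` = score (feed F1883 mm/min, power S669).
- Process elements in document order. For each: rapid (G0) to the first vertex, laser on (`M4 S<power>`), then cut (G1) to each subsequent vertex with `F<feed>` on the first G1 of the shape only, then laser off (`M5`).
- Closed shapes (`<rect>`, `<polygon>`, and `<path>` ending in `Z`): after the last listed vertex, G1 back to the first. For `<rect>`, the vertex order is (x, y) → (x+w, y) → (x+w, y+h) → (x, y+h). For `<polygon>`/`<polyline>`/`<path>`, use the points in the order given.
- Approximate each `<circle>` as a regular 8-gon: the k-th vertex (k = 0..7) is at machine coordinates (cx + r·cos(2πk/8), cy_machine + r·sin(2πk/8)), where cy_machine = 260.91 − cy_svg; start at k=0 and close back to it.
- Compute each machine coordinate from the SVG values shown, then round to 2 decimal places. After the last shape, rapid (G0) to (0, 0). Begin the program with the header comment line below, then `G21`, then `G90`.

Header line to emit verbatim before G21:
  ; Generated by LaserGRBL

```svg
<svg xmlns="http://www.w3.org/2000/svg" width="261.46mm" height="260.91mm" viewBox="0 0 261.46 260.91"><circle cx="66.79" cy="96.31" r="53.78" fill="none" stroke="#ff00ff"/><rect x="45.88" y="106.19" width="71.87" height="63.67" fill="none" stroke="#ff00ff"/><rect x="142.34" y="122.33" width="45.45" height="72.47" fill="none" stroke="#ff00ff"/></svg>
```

viewBox `0 0 261.46 260.91` with mm width/height → 1 unit = 1 mm. Flip: y_m = 260.91 − y_svg.

**Shape 1** — `<circle>` circle, stroke `#ff00ff` → score (S669, F1883). Machine vertices: (120.57,164.60) → (104.82,202.63) → (66.79,218.38) → (28.76,202.63) → (13.01,164.60) → (28.76,126.57) → (66.79,110.82) → (104.82,126.57) → (120.57,164.60). Closed: final G1 returns to the first vertex.

**Shape 2** — `<rect>` rectangle, stroke `#ff00ff` → score (S669, F1883). Machine vertices: (45.88,154.72) → (117.75,154.72) → (117.75,91.05) → (45.88,91.05) → (45.88,154.72). Closed: final G1 returns to the first vertex.

**Shape 3** — `<rect>` rectangle, stroke `#ff00ff` → score (S669, F1883). Machine vertices: (142.34,138.58) → (187.79,138.58) → (187.79,66.11) → (142.34,66.11) → (142.34,138.58). Closed: final G1 returns to the first vertex.

; Generated by LaserGRBL
G21
G90
G0 X120.57 Y164.60
M4 S669
G1 X104.82 Y202.63 F1883
G1 X66.79 Y218.38
G1 X28.76 Y202.63
G1 X13.01 Y164.60
G1 X28.76 Y126.57
G1 X66.79 Y110.82
G1 X104.82 Y126.57
G1 X120.57 Y164.60
M5
G0 X45.88 Y154.72
M4 S669
G1 X117.75 Y154.72 F1883
G1 X117.75 Y91.05
G1 X45.88 Y91.05
G1 X45.88 Y154.72
M5
G0 X142.34 Y138.58
M4 S669
G1 X187.79 Y138.58 F1883
G1 X187.79 Y66.11
G1 X142.34 Y66.11
G1 X142.34 Y138.58
M5
G0 X0.00 Y0.00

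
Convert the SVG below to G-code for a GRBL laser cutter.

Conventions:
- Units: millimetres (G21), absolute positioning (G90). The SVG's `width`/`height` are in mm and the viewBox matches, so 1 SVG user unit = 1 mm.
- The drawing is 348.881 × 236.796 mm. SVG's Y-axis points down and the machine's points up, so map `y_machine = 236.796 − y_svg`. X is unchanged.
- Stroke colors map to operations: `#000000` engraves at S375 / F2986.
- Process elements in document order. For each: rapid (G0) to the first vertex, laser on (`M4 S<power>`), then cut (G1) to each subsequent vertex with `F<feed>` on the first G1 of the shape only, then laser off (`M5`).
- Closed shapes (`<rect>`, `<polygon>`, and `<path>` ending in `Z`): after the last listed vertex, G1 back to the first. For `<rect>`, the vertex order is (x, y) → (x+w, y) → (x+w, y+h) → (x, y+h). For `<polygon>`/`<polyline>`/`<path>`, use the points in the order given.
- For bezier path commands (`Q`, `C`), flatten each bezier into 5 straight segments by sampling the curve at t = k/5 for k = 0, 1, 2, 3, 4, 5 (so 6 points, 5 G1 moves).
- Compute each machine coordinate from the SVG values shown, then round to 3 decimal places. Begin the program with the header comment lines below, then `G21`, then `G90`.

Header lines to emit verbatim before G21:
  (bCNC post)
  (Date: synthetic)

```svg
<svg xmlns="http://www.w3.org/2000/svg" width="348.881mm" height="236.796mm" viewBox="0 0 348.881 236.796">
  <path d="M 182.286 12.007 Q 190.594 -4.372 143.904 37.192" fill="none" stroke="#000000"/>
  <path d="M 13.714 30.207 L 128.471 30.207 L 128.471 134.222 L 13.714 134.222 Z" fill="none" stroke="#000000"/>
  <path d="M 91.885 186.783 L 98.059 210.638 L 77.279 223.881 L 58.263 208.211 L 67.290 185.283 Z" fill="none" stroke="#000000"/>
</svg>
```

Since the viewBox matches the mm dimensions, user units are millimetres directly. The only transform is the Y-flip y_m = 236.796 − y_svg.

Shape 1 is a quadratic bezier drawn with `<path>`. Its stroke #000000 means engrave at S375, F2986. After flipping Y the toolpath is (182.286,224.789) → (183.409,229.023) → (180.133,228.621) → (172.456,223.584) → (160.380,213.912) → (143.904,199.604).

Shape 2 is a rectangle drawn with `<path>`. Its stroke #000000 means engrave at S375, F2986. After flipping Y the toolpath is (13.714,206.589) → (128.471,206.589) → (128.471,102.574) → (13.714,102.574) → (13.714,206.589), returning to the start.

Shape 3 is a regular polygon drawn with `<path>`. Its stroke #000000 means engrave at S375, F2986. After flipping Y the toolpath is (91.885,50.013) → (98.059,26.158) → (77.279,12.915) → (58.263,28.585) → (67.290,51.513) → (91.885,50.013), returning to the start.

(bCNC post)
(Date: synthetic)
G21
G90
G0 X182.286 Y224.789
M4 S375
G1 X183.409 Y229.023 F2986
G1 X180.133 Y228.621
G1 X172.456 Y223.584
G1 X160.380 Y213.912
G1 X143.904 Y199.604
M5
G0 X13.714 Y206.589
M4 S375
G1 X128.471 Y206.589 F2986
G1 X128.471 Y102.574
G1 X13.714 Y102.574
G1 X13.714 Y206.589
M5
G0 X91.885 Y50.013
M4 S375
G1 X98.059 Y26.158 F2986
G1 X77.279 Y12.915
G1 X58.263 Y28.585
G1 X67.290 Y51.513
G1 X91.885 Y50.013
M5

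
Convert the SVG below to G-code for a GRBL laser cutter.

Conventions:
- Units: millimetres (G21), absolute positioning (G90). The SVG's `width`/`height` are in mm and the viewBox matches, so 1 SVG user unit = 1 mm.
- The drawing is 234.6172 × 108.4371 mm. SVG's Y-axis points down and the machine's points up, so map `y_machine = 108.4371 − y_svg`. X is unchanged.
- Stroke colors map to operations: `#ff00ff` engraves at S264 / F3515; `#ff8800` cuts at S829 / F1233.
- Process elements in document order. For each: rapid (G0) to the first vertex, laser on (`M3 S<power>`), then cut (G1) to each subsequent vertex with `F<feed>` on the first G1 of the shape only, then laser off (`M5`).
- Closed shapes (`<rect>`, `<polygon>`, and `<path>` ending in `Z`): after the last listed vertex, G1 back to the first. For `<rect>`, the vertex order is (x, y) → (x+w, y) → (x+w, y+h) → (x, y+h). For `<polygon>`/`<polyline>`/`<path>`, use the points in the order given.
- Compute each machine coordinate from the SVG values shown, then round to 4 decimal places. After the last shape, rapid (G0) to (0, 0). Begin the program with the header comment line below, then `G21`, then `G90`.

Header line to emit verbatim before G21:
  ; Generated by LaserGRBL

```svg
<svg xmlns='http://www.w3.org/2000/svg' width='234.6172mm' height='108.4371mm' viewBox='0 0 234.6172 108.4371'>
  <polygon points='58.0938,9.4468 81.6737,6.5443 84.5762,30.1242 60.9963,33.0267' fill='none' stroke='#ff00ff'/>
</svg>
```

Since the viewBox matches the mm dimensions, user units are millimetres directly. The only transform is the Y-flip y_m = 108.4371 − y_svg.

Shape 1 is a regular polygon drawn with `<polygon>`. Its stroke #ff00ff means engrave at S264, F3515. After flipping Y the toolpath is (58.0938,98.9903) → (81.6737,101.8928) → (84.5762,78.3129) → (60.9963,75.4104) → (58.0938,98.9903), returning to the start.

; Generated by LaserGRBL
G21
G90
G0 X58.0938 Y98.9903
M3 S264
G1 X81.6737 Y101.8928 F3515
G1 X84.5762 Y78.3129
G1 X60.9963 Y75.4104
G1 X58.0938 Y98.9903
M5
G0 X0.0000 Y0.0000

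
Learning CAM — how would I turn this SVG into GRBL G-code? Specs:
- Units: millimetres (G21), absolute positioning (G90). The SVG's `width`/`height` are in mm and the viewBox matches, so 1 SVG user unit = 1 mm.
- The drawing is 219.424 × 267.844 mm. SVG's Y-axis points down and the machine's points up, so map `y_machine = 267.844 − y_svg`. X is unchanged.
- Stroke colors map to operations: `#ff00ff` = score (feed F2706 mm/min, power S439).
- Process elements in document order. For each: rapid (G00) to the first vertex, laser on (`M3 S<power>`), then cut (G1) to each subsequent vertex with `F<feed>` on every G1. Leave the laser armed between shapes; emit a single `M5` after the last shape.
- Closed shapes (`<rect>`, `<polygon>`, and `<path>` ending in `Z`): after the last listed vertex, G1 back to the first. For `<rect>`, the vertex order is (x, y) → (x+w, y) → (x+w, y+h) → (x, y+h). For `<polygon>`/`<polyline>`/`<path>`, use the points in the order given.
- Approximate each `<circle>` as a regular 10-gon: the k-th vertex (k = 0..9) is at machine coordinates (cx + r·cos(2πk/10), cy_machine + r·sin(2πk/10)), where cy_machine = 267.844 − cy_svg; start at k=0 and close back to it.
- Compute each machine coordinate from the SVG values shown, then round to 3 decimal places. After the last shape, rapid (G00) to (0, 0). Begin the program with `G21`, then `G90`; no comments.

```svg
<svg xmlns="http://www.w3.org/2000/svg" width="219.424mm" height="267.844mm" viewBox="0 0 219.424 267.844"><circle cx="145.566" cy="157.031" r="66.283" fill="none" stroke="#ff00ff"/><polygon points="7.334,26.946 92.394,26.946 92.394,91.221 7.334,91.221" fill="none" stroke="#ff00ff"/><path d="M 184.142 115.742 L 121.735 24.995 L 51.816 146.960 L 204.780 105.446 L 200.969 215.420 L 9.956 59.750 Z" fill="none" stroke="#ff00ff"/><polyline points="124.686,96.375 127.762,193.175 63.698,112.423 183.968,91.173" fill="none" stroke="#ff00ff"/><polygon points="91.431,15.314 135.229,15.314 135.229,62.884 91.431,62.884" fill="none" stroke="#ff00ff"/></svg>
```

G21
G90
G00 X211.849 Y110.813
M3 S439
G1 X199.190 Y149.773 F2706
G1 X166.049 Y173.852 F2706
G1 X125.083 Y173.852 F2706
G1 X91.942 Y149.773 F2706
G1 X79.283 Y110.813 F2706
G1 X91.942 Y71.853 F2706
G1 X125.083 Y47.774 F2706
G1 X166.049 Y47.774 F2706
G1 X199.190 Y71.853 F2706
G1 X211.849 Y110.813 F2706
G00 X7.334 Y240.898
M3 S439
G1 X92.394 Y240.898 F2706
G1 X92.394 Y176.623 F2706
G1 X7.334 Y176.623 F2706
G1 X7.334 Y240.898 F2706
G00 X184.142 Y152.102
M3 S439
G1 X121.735 Y242.849 F2706
G1 X51.816 Y120.884 F2706
G1 X204.780 Y162.398 F2706
G1 X200.969 Y52.424 F2706
G1 X9.956 Y208.094 F2706
G1 X184.142 Y152.102 F2706
G00 X124.686 Y171.469
M3 S439
G1 X127.762 Y74.669 F2706
G1 X63.698 Y155.421 F2706
G1 X183.968 Y176.671 F2706
G00 X91.431 Y252.530
M3 S439
G1 X135.229 Y252.530 F2706
G1 X135.229 Y204.960 F2706
G1 X91.431 Y204.960 F2706
G1 X91.431 Y252.530 F2706
M5
G00 X0.000 Y0.000

Since the viewBox matches the mm dimensions, user units are millimetres directly. The only transform is the Y-flip y_m = 267.844 − y_svg.

Shape 1 is a circle drawn with `<circle>`. Its stroke #ff00ff means score at S439, F2706. After flipping Y the toolpath is (211.849,110.813) → (199.190,149.773) → (166.049,173.852) → (125.083,173.852) → (91.942,149.773) → (79.283,110.813) → (91.942,71.853) → (125.083,47.774) → (166.049,47.774) → (199.190,71.853) → (211.849,110.813), returning to the start.

Shape 2 is a rectangle drawn with `<polygon>`. Its stroke #ff00ff means score at S439, F2706. After flipping Y the toolpath is (7.334,240.898) → (92.394,240.898) → (92.394,176.623) → (7.334,176.623) → (7.334,240.898), returning to the start.

Shape 3 is a closed polygon drawn with `<path>`. Its stroke #ff00ff means score at S439, F2706. After flipping Y the toolpath is (184.142,152.102) → (121.735,242.849) → (51.816,120.884) → (204.780,162.398) → (200.969,52.424) → (9.956,208.094) → (184.142,152.102), returning to the start.

Shape 4 is a open polyline drawn with `<polyline>`. Its stroke #ff00ff means score at S439, F2706. After flipping Y the toolpath is (124.686,171.469) → (127.762,74.669) → (63.698,155.421) → (183.968,176.671).

Shape 5 is a rectangle drawn with `<polygon>`. Its stroke #ff00ff means score at S439, F2706. After flipping Y the toolpath is (91.431,252.530) → (135.229,252.530) → (135.229,204.960) → (91.431,204.960) → (91.431,252.530), returning to the start.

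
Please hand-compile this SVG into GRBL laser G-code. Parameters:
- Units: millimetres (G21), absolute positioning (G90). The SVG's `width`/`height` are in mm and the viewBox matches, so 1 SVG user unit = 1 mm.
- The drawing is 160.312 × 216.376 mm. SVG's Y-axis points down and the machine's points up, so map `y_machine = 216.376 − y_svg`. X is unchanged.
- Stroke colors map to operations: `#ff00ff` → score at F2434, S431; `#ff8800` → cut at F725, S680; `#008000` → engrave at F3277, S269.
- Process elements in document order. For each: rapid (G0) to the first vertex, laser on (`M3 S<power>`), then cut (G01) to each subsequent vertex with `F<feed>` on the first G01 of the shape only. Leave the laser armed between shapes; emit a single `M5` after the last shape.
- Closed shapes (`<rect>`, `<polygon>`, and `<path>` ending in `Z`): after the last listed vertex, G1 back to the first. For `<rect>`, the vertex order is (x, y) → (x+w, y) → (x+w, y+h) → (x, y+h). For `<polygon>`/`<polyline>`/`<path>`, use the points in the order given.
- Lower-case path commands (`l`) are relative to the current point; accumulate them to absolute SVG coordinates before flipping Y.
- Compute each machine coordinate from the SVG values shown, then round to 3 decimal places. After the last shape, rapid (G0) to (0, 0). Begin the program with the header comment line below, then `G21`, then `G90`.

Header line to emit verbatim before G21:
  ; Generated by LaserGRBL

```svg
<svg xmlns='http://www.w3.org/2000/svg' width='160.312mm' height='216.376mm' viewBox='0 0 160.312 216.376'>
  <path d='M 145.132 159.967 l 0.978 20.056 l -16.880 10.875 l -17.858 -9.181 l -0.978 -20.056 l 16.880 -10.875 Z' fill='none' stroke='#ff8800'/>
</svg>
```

viewBox `0 0 160.312 216.376` with mm width/height → 1 unit = 1 mm. Flip: y_m = 216.376 − y_svg.

**Shape 1** — `<path>` regular polygon, stroke `#ff8800` → cut (S680, F725). Machine vertices: (145.132,56.409) → (146.110,36.353) → (129.230,25.478) → (111.372,34.659) → (110.394,54.715) → (127.274,65.590) → (145.132,56.409). Closed: final G1 returns to the first vertex.

; Generated by LaserGRBL
G21
G90
G0 X145.132 Y56.409
M3 S680
G01 X146.110 Y36.353 F725
G01 X129.230 Y25.478
G01 X111.372 Y34.659
G01 X110.394 Y54.715
G01 X127.274 Y65.590
G01 X145.132 Y56.409
M5
G0 X0.000 Y0.000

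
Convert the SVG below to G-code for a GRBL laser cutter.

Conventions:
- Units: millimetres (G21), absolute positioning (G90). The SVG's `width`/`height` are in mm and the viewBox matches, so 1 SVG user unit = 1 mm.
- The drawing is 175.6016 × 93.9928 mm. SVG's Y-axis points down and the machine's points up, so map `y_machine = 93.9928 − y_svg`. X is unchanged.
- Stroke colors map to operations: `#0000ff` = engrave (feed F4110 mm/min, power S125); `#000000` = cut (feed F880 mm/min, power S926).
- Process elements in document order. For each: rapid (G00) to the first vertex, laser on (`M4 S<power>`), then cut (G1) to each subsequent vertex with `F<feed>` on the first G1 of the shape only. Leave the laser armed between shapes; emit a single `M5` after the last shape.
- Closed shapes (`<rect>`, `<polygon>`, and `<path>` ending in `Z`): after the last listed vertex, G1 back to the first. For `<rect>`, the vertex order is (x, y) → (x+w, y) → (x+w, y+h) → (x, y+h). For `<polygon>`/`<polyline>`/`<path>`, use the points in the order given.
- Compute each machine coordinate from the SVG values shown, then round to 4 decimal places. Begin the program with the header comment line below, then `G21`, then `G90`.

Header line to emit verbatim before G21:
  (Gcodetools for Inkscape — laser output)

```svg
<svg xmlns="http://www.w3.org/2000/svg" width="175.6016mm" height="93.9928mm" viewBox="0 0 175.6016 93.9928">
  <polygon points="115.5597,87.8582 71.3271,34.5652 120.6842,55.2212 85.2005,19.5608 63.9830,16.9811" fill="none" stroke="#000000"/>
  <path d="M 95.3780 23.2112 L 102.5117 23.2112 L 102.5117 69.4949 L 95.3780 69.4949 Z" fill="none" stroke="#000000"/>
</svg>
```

(Gcodetools for Inkscape — laser output)
G21
G90
G00 X115.5597 Y6.1346
M4 S926
G1 X71.3271 Y59.4276 F880
G1 X120.6842 Y38.7716
G1 X85.2005 Y74.4320
G1 X63.9830 Y77.0117
G1 X115.5597 Y6.1346
G00 X95.3780 Y70.7816
M4 S926
G1 X102.5117 Y70.7816 F880
G1 X102.5117 Y24.4979
G1 X95.3780 Y24.4979
G1 X95.3780 Y70.7816
M5

viewBox `0 0 175.6016 93.9928` with mm width/height → 1 unit = 1 mm. Flip: y_m = 93.9928 − y_svg.

**Shape 1** — `<polygon>` closed polygon, stroke `#000000` → cut (S926, F880). Machine vertices: (115.5597,6.1346) → (71.3271,59.4276) → (120.6842,38.7716) → (85.2005,74.4320) → (63.9830,77.0117) → (115.5597,6.1346). Closed: final G1 returns to the first vertex.

**Shape 2** — `<path>` rectangle, stroke `#000000` → cut (S926, F880). Machine vertices: (95.3780,70.7816) → (102.5117,70.7816) → (102.5117,24.4979) → (95.3780,24.4979) → (95.3780,70.7816). Closed: final G1 returns to the first vertex.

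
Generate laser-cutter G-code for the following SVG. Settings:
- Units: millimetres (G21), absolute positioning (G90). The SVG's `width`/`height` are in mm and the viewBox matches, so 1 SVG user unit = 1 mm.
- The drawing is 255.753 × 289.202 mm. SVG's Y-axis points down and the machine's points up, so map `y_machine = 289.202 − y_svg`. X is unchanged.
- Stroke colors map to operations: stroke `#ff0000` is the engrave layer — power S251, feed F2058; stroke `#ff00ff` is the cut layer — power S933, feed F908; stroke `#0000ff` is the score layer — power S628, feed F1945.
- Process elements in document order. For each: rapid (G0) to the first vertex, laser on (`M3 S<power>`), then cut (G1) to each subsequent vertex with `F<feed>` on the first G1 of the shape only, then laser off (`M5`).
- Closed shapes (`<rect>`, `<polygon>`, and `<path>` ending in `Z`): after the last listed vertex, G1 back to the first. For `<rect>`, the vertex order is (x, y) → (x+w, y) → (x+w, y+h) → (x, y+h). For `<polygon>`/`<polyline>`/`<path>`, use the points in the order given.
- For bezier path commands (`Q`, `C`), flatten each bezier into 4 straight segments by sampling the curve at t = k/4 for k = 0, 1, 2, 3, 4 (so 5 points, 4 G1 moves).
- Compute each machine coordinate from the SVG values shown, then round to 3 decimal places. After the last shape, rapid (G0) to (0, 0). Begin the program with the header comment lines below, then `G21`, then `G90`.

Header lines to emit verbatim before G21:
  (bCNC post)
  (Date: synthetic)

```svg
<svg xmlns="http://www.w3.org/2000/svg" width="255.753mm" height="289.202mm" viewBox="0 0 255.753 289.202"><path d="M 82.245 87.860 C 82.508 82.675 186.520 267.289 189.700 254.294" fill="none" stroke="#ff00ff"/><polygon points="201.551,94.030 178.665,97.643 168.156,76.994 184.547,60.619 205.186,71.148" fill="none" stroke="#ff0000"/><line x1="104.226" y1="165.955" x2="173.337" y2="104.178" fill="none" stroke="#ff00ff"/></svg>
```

(bCNC post)
(Date: synthetic)
G21
G90
G0 X82.245 Y201.342
M3 S933
G1 X98.699 Y175.697 F908
G1 X134.879 Y115.196
G1 X171.606 Y56.160
G1 X189.700 Y34.908
M5
G0 X201.551 Y195.172
M3 S251
G1 X178.665 Y191.559 F2058
G1 X168.156 Y212.208
G1 X184.547 Y228.583
G1 X205.186 Y218.054
G1 X201.551 Y195.172
M5
G0 X104.226 Y123.247
M3 S933
G1 X173.337 Y185.024 F908
M5
G0 X0.000 Y0.000

Since the viewBox matches the mm dimensions, user units are millimetres directly. The only transform is the Y-flip y_m = 289.202 − y_svg.

Shape 1 is a cubic bezier drawn with `<path>`. Its stroke #ff00ff means cut at S933, F908. After flipping Y the toolpath is (82.245,201.342) → (98.699,175.697) → (134.879,115.196) → (171.606,56.160) → (189.700,34.908).

Shape 2 is a regular polygon drawn with `<polygon>`. Its stroke #ff0000 means engrave at S251, F2058. After flipping Y the toolpath is (201.551,195.172) → (178.665,191.559) → (168.156,212.208) → (184.547,228.583) → (205.186,218.054) → (201.551,195.172), returning to the start.

Shape 3 is a line segment drawn with `<line>`. Its stroke #ff00ff means cut at S933, F908. After flipping Y the toolpath is (104.226,123.247) → (173.337,185.024).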